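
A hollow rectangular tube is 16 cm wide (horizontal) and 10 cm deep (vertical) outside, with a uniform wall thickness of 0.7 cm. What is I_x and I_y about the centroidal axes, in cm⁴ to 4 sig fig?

I_x ≈ 559.5 cm⁴, I_y ≈ 1183 cm⁴

Treat the section as a set of non-overlapping primitives; coordinates are from the bounding-box lower-left.
Outer rectangle: 16 × 10, A = 160 cm², y = 5 cm, Ī = 1333.33 cm⁴.
Inner void (subtracted): 14.6 × 8.6, A = 125.56 cm², y = 5 cm, Ī = 773.868 cm⁴.
By symmetry the centroid is at mid-height, ȳ = 5 cm.
All pieces are centred on the centroidal x-axis, so I = ΣĪ (holes subtracted) = 559.465 cm⁴.
Repeating about the centroidal y-axis gives I_y = 1182.97 cm⁴.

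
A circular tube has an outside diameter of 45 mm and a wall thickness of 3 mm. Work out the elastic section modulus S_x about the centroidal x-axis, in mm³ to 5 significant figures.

S_x ≈ 3899.0 mm³

Treat the section as a set of non-overlapping primitives; coordinates are from the bounding-box lower-left.
Outer circle: ⌀45, A = 1590.431 mm², y = 22.5 mm, Ī = 201 289 mm⁴.
Bore (subtracted): ⌀39, A = 1194.591 mm², y = 22.5 mm, Ī = 113560.8 mm⁴.
By symmetry the centroid is at mid-height, ȳ = 22.5 mm.
All pieces are centred on the centroidal x-axis, so I = ΣĪ (holes subtracted) = 87728.19 mm⁴.
Extreme fibre distance c = 22.5 mm; S = I/c = 3899.031 mm³.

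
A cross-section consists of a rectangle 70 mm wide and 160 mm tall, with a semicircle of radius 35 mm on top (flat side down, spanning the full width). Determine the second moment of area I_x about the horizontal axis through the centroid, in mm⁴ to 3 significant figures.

I_x ≈ 3.88 × 10⁷ mm⁴

Break the section into simple shapes (no overlaps), measuring from the bottom-left corner of the bounding box.
Rectangular body: 70 × 160, A = 11 200 mm², y = 80 mm, Ī = 23 893 333 mm⁴.
Semicircular cap: semicircle r = 35, A = 1924.2 mm², y = 174.85 mm, Ī = 164 704 mm⁴.
Centroid: ȳ = ΣA·y / ΣA = 93.907 mm.
Transfer each piece to the horizontal axis through the centroid using Ī + A·d² with d = y − 93.907:
  rectangular body: d = -13.907 mm → contributes +26 059 531 mm⁴
  semicircular cap: d = 80.947 mm → contributes +12 773 110 mm⁴
Total I = 38 832 641 mm⁴.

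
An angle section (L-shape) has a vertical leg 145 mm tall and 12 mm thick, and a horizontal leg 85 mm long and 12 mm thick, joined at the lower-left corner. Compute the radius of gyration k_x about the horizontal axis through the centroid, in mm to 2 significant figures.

k_x ≈ 46 mm

Decompose the section into non-overlapping parts with the origin at the bottom-left of its bounding rectangle.
Vertical leg: 12 × 145, A = 1 740 mm², y = 72.5 mm, Ī = 3 048 625 mm⁴.
Horizontal leg (remainder): 73 × 12, A = 876 mm², y = 6 mm, Ī = 10 512 mm⁴.
Centroid: ȳ = ΣA·y / ΣA = 50.23 mm.
Transfer each piece to the horizontal axis through the centroid using Ī + A·d² with d = y − 50.23:
  vertical leg: d = 22.27 mm → contributes +3 911 455 mm⁴
  horizontal leg (remainder): d = -44.23 mm → contributes +1 724 353 mm⁴
Total I = 5 635 808 mm⁴.
Radius of gyration: k = √(I/A) = √(5 635 808 / 2 616) = 46.42 mm.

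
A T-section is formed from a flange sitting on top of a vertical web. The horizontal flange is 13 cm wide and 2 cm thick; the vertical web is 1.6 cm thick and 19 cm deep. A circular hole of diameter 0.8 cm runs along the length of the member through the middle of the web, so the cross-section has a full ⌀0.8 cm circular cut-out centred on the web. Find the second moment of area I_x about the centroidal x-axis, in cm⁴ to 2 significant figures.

Split into non-overlapping primitives; take the origin at the lower-left of the bounding box.
Flange: 13 × 2, A = 26 cm², y = 20 cm, Ī = 8.667 cm⁴.
Web: 1.6 × 19, A = 30.4 cm², y = 9.5 cm, Ī = 914.5 cm⁴.
Hole (subtracted): ⌀0.8, A = 0.5027 cm², y = 9.5 cm, Ī = 0.02011 cm⁴.
Centroid: ȳ = ΣA·y / ΣA = 14.38 cm.
Transfer each piece to the centroidal x-axis using Ī + A·d² with d = y − 14.38:
  flange: d = 5.616 cm → contributes +828.7 cm⁴
  web: d = -4.884 cm → contributes +1 640 cm⁴
  hole: d = -4.884 cm → contributes −12.01 cm⁴
Total I = 2 456 cm⁴.

I_x ≈ 2500 cm⁴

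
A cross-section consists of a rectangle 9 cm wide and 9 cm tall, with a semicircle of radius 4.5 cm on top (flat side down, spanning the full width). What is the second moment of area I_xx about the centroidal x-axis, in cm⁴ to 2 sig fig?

I_xx ≈ 1500 cm⁴

Treat the section as a set of non-overlapping primitives; coordinates are from the bounding-box lower-left.
Rectangular body: 9 × 9, A = 81 cm², y = 4.5 cm, Ī = 546.8 cm⁴.
Semicircular cap: semicircle r = 4.5, A = 31.81 cm², y = 10.91 cm, Ī = 45.01 cm⁴.
Centroid: ȳ = ΣA·y / ΣA = 6.307 cm.
Transfer each piece to the centroidal x-axis using Ī + A·d² with d = y − 6.307:
  rectangular body: d = -1.807 cm → contributes +811.3 cm⁴
  semicircular cap: d = 4.602 cm → contributes +718.8 cm⁴
Total I = 1 530 cm⁴.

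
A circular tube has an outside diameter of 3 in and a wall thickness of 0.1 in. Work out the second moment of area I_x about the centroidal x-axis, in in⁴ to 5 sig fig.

Decompose the section into non-overlapping parts with the origin at the bottom-left of its bounding rectangle.
Outer circle: ⌀3, A = 7.068583 in², y = 1.5 in, Ī = 3.976078 in⁴.
Bore (subtracted): ⌀2.8, A = 6.157522 in², y = 1.5 in, Ī = 3.017186 in⁴.
By symmetry the centroid is at mid-height, ȳ = 1.5 in.
All pieces are centred on the centroidal x-axis, so I = ΣĪ (holes subtracted) = 0.9588926 in⁴.

I_x ≈ 0.95889 in⁴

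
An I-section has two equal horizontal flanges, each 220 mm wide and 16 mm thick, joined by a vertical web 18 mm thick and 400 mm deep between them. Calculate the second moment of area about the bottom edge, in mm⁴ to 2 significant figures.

Break the section into simple shapes (no overlaps), measuring from the bottom-left corner of the bounding box.
Bottom flange: 220 × 16, A = 3 520 mm², y = 8 mm, Ī = 75 093 mm⁴.
Web: 18 × 400, A = 7 200 mm², y = 216 mm, Ī = 96 000 000 mm⁴.
Top flange: 220 × 16, A = 3 520 mm², y = 424 mm, Ī = 75 093 mm⁴.
Transfer each piece to a horizontal axis along the bottom face using Ī + A·d² with d = y − 0:
  bottom flange: d = 8 mm → contributes +300 373 mm⁴
  web: d = 216 mm → contributes +431 923 200 mm⁴
  top flange: d = 424 mm → contributes +632 886 613 mm⁴
Total I = 1 065 110 187 mm⁴.

I_base ≈ 1.1 × 10⁹ mm⁴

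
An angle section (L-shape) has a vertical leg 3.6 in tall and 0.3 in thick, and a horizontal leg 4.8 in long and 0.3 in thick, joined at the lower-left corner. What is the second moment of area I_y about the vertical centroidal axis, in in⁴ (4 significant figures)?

Decompose the section into non-overlapping parts with the origin at the bottom-left of its bounding rectangle.
Vertical leg: 0.3 × 3.6, A = 1.08 in², x = 0.15 in, Ī = 0.0081 in⁴.
Horizontal leg (remainder): 4.5 × 0.3, A = 1.35 in², x = 2.55 in, Ī = 2.27813 in⁴.
Centroid: x̄ = ΣA·x / ΣA = 1.48333 in.
Transfer each piece to the vertical centroidal axis using Ī + A·d² with d = x − 1.48333:
  vertical leg: d = -1.33333 in → contributes +1.9281 in⁴
  horizontal leg (remainder): d = 1.06667 in → contributes +3.81413 in⁴
Total I = 5.74223 in⁴.

I_y ≈ 5.742 in⁴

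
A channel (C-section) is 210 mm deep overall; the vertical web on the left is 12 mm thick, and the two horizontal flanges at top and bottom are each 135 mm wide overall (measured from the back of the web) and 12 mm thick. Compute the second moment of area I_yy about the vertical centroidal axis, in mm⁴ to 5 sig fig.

I_yy ≈ 9.9461 × 10⁶ mm⁴

Treat the section as a set of non-overlapping primitives; coordinates are from the bounding-box lower-left.
Web: 12 × 210, A = 2 520 mm², x = 6 mm, Ī = 30 240 mm⁴.
Top flange (beyond web): 123 × 12, A = 1 476 mm², x = 73.5 mm, Ī = 1 860 867 mm⁴.
Bottom flange (beyond web): 123 × 12, A = 1 476 mm², x = 73.5 mm, Ī = 1 860 867 mm⁴.
Centroid: x̄ = ΣA·x / ΣA = 42.41447 mm.
Transfer each piece to the vertical centroidal axis using Ī + A·d² with d = x − 42.41447:
  web: d = -36.41447 mm → contributes +3 371 795 mm⁴
  top flange (beyond web): d = 31.08553 mm → contributes +3 287 140 mm⁴
  bottom flange (beyond web): d = 31.08553 mm → contributes +3 287 140 mm⁴
Total I = 9 946 076 mm⁴.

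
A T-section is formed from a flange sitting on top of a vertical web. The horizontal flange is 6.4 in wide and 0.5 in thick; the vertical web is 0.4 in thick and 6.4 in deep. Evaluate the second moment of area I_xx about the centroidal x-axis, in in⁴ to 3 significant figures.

I_xx ≈ 25.7 in⁴

Treat the section as a set of non-overlapping primitives; coordinates are from the bounding-box lower-left.
Flange: 6.4 × 0.5, A = 3.2 in², y = 6.65 in, Ī = 0.066667 in⁴.
Web: 0.4 × 6.4, A = 2.56 in², y = 3.2 in, Ī = 8.7381 in⁴.
Centroid: ȳ = ΣA·y / ΣA = 5.1167 in.
Transfer each piece to the centroidal x-axis using Ī + A·d² with d = y − 5.1167:
  flange: d = 1.5333 in → contributes +7.5902 in⁴
  web: d = -1.9167 in → contributes +18.143 in⁴
Total I = 25.733 in⁴.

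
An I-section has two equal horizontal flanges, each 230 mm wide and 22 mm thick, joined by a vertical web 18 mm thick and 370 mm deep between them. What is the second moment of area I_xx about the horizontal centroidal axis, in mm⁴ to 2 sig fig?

I_xx ≈ 4.7 × 10⁸ mm⁴

Decompose the section into non-overlapping parts with the origin at the bottom-left of its bounding rectangle.
Bottom flange: 230 × 22, A = 5 060 mm², y = 11 mm, Ī = 204 087 mm⁴.
Web: 18 × 370, A = 6 660 mm², y = 207 mm, Ī = 75 979 500 mm⁴.
Top flange: 230 × 22, A = 5 060 mm², y = 403 mm, Ī = 204 087 mm⁴.
By symmetry the centroid is at mid-height, ȳ = 207 mm.
Transfer each piece to the horizontal centroidal axis using Ī + A·d² with d = y − 207:
  bottom flange: d = -196 mm → contributes +194 589 047 mm⁴
  web: d = 0 mm → contributes +75 979 500 mm⁴
  top flange: d = 196 mm → contributes +194 589 047 mm⁴
Total I = 465 157 593 mm⁴.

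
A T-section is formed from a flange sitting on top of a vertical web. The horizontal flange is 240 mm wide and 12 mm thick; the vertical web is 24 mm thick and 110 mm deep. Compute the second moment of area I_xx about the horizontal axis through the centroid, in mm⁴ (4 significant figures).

Break the section into simple shapes (no overlaps), measuring from the bottom-left corner of the bounding box.
Flange: 240 × 12, A = 2 880 mm², y = 116 mm, Ī = 34 560 mm⁴.
Web: 24 × 110, A = 2 640 mm², y = 55 mm, Ī = 2 662 000 mm⁴.
Centroid: ȳ = ΣA·y / ΣA = 86.8261 mm.
Transfer each piece to the horizontal axis through the centroid using Ī + A·d² with d = y − 86.8261:
  flange: d = 29.1739 mm → contributes +2 485 778 mm⁴
  web: d = -31.8261 mm → contributes +5 336 056 mm⁴
Total I = 7 821 833 mm⁴.

I_xx ≈ 7.822 × 10⁶ mm⁴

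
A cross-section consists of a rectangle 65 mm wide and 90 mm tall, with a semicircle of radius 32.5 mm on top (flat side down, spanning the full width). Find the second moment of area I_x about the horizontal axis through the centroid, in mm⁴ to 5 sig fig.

I_x ≈ 8.5392 × 10⁶ mm⁴

Split into non-overlapping primitives; take the origin at the lower-left of the bounding box.
Rectangular body: 65 × 90, A = 5 850 mm², y = 45 mm, Ī = 3 948 750 mm⁴.
Semicircular cap: semicircle r = 32.5, A = 1659.154 mm², y = 103.7934 mm, Ī = 122451.9 mm⁴.
Centroid: ȳ = ΣA·y / ΣA = 57.99046 mm.
Transfer each piece to the horizontal axis through the centroid using Ī + A·d² with d = y − 57.99046:
  rectangular body: d = -12.99046 mm → contributes +4 935 949 mm⁴
  semicircular cap: d = 45.80297 mm → contributes +3 603 211 mm⁴
Total I = 8 539 160 mm⁴.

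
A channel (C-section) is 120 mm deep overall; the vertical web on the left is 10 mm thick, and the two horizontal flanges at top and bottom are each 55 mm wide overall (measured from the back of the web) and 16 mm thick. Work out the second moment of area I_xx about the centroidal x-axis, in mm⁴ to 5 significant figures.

Decompose the section into non-overlapping parts with the origin at the bottom-left of its bounding rectangle.
Web: 10 × 120, A = 1 200 mm², y = 60 mm, Ī = 1 440 000 mm⁴.
Top flange (beyond web): 45 × 16, A = 720 mm², y = 112 mm, Ī = 15 360 mm⁴.
Bottom flange (beyond web): 45 × 16, A = 720 mm², y = 8 mm, Ī = 15 360 mm⁴.
By symmetry the centroid is at mid-height, ȳ = 60 mm.
Transfer each piece to the centroidal x-axis using Ī + A·d² with d = y − 60:
  web: d = 0 mm → contributes +1 440 000 mm⁴
  top flange (beyond web): d = 52 mm → contributes +1 962 240 mm⁴
  bottom flange (beyond web): d = -52 mm → contributes +1 962 240 mm⁴
Total I = 5 364 480 mm⁴.

I_xx ≈ 5.3645 × 10⁶ mm⁴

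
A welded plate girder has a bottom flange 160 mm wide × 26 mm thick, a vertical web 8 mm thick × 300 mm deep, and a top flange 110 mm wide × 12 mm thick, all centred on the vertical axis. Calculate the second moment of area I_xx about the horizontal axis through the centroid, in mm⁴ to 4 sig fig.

I_xx ≈ 1.326 × 10⁸ mm⁴

Decompose the section into non-overlapping parts with the origin at the bottom-left of its bounding rectangle.
Bottom plate: 160 × 26, A = 4 160 mm², y = 13 mm, Ī = 234 347 mm⁴.
Web plate: 8 × 300, A = 2 400 mm², y = 176 mm, Ī = 18 000 000 mm⁴.
Top plate: 110 × 12, A = 1 320 mm², y = 332 mm, Ī = 15 840 mm⁴.
Centroid: ȳ = ΣA·y / ΣA = 116.081 mm.
Transfer each piece to the horizontal axis through the centroid using Ī + A·d² with d = y − 116.081:
  bottom plate: d = -103.081 mm → contributes +44 437 415 mm⁴
  web plate: d = 59.9188 mm → contributes +26 616 625 mm⁴
  top plate: d = 215.919 mm → contributes +61 555 455 mm⁴
Total I = 132 609 495 mm⁴.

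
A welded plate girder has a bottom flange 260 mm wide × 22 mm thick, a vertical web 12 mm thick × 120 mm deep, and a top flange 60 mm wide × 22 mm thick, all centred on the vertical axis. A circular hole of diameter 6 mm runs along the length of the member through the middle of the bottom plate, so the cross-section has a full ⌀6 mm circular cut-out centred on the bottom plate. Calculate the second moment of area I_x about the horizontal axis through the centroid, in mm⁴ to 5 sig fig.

Decompose the section into non-overlapping parts with the origin at the bottom-left of its bounding rectangle.
Bottom plate: 260 × 22, A = 5 720 mm², y = 11 mm, Ī = 230706.7 mm⁴.
Web plate: 12 × 120, A = 1 440 mm², y = 82 mm, Ī = 1 728 000 mm⁴.
Top plate: 60 × 22, A = 1 320 mm², y = 153 mm, Ī = 53 240 mm⁴.
Hole (subtracted): ⌀6, A = 28.27433 mm², y = 11 mm, Ī = 63.61725 mm⁴.
Centroid: ȳ = ΣA·y / ΣA = 45.27466 mm.
Transfer each piece to the horizontal axis through the centroid using Ī + A·d² with d = y − 45.27466:
  bottom plate: d = -34.27466 mm → contributes +6 950 289 mm⁴
  web plate: d = 36.72534 mm → contributes +3 670 201 mm⁴
  top plate: d = 107.7253 mm → contributes +15 371 509 mm⁴
  hole: d = -34.27466 mm → contributes −33278.95 mm⁴
Total I = 25 958 720 mm⁴.

I_x ≈ 2.5959 × 10⁷ mm⁴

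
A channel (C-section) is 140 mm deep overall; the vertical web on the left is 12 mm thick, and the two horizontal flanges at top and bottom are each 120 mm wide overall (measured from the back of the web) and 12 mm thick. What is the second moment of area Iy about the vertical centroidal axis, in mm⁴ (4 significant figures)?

Iy ≈ 6.209 × 10⁶ mm⁴

Break the section into simple shapes (no overlaps), measuring from the bottom-left corner of the bounding box.
Web: 12 × 140, A = 1 680 mm², x = 6 mm, Ī = 20 160 mm⁴.
Top flange (beyond web): 108 × 12, A = 1 296 mm², x = 66 mm, Ī = 1 259 712 mm⁴.
Bottom flange (beyond web): 108 × 12, A = 1 296 mm², x = 66 mm, Ī = 1 259 712 mm⁴.
Centroid: x̄ = ΣA·x / ΣA = 42.4045 mm.
Transfer each piece to the vertical centroidal axis using Ī + A·d² with d = x − 42.4045:
  web: d = -36.4045 mm → contributes +2 246 643 mm⁴
  top flange (beyond web): d = 23.5955 mm → contributes +1 981 257 mm⁴
  bottom flange (beyond web): d = 23.5955 mm → contributes +1 981 257 mm⁴
Total I = 6 209 157 mm⁴.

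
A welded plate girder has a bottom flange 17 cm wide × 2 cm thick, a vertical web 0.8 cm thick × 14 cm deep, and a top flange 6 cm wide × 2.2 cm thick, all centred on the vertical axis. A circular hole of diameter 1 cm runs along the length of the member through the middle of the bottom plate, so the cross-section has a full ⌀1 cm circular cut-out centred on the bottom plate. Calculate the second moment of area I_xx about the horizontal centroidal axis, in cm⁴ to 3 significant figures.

Break the section into simple shapes (no overlaps), measuring from the bottom-left corner of the bounding box.
Bottom plate: 17 × 2, A = 34 cm², y = 1 cm, Ī = 11.333 cm⁴.
Web plate: 0.8 × 14, A = 11.2 cm², y = 9 cm, Ī = 182.93 cm⁴.
Top plate: 6 × 2.2, A = 13.2 cm², y = 17.1 cm, Ī = 5.324 cm⁴.
Hole (subtracted): ⌀1, A = 0.7854 cm², y = 1 cm, Ī = 0.049087 cm⁴.
Centroid: ȳ = ΣA·y / ΣA = 6.2438 cm.
Transfer each piece to the horizontal centroidal axis using Ī + A·d² with d = y − 6.2438:
  bottom plate: d = -5.2438 cm → contributes +946.25 cm⁴
  web plate: d = 2.7562 cm → contributes +268.02 cm⁴
  top plate: d = 10.856 cm → contributes +1 561 cm⁴
  hole: d = -5.2438 cm → contributes −21.646 cm⁴
Total I = 2753.7 cm⁴.

I_xx ≈ 2750 cm⁴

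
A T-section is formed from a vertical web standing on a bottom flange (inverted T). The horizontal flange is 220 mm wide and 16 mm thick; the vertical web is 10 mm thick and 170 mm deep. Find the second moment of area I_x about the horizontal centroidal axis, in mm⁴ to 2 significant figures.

Treat the section as a set of non-overlapping primitives; coordinates are from the bounding-box lower-left.
Flange: 220 × 16, A = 3 520 mm², y = 8 mm, Ī = 75 093 mm⁴.
Web: 10 × 170, A = 1 700 mm², y = 101 mm, Ī = 4 094 167 mm⁴.
Centroid: ȳ = ΣA·y / ΣA = 38.29 mm.
Transfer each piece to the horizontal centroidal axis using Ī + A·d² with d = y − 38.29:
  flange: d = -30.29 mm → contributes +3 304 074 mm⁴
  web: d = 62.71 mm → contributes +10 780 055 mm⁴
Total I = 14 084 129 mm⁴.

I_x ≈ 1.4 × 10⁷ mm⁴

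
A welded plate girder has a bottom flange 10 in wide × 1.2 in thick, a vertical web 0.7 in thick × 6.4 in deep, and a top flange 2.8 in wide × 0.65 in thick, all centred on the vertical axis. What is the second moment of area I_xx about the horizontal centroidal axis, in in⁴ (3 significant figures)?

I_xx ≈ 129 in⁴

Treat the section as a set of non-overlapping primitives; coordinates are from the bounding-box lower-left.
Bottom plate: 10 × 1.2, A = 12 in², y = 0.6 in, Ī = 1.44 in⁴.
Web plate: 0.7 × 6.4, A = 4.48 in², y = 4.4 in, Ī = 15.292 in⁴.
Top plate: 2.8 × 0.65, A = 1.82 in², y = 7.925 in, Ī = 0.064079 in⁴.
Centroid: ȳ = ΣA·y / ΣA = 2.2588 in.
Transfer each piece to the horizontal centroidal axis using Ī + A·d² with d = y − 2.2588:
  bottom plate: d = -1.6588 in → contributes +34.458 in⁴
  web plate: d = 2.1412 in → contributes +35.832 in⁴
  top plate: d = 5.6662 in → contributes +58.497 in⁴
Total I = 128.79 in⁴.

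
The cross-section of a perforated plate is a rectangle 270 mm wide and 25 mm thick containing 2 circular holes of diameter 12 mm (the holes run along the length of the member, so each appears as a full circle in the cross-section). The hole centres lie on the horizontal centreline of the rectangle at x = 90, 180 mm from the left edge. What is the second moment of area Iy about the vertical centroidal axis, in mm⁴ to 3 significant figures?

Iy ≈ 4.05 × 10⁷ mm⁴

Split into non-overlapping primitives; take the origin at the lower-left of the bounding box.
Plate: 270 × 25, A = 6 750 mm², x = 135 mm, Ī = 41 006 250 mm⁴.
Hole 1 (subtracted): ⌀12, A = 113.1 mm², x = 90 mm, Ī = 1017.9 mm⁴.
Hole 2 (subtracted): ⌀12, A = 113.1 mm², x = 180 mm, Ī = 1017.9 mm⁴.
By symmetry the centroid is at mid-width, x̄ = 135 mm.
Transfer each piece to the vertical centroidal axis using Ī + A·d² with d = x − 135:
  plate: d = 0 mm → contributes +41 006 250 mm⁴
  hole 1: d = -45 mm → contributes −230 040 mm⁴
  hole 2: d = 45 mm → contributes −230 040 mm⁴
Total I = 40 546 170 mm⁴.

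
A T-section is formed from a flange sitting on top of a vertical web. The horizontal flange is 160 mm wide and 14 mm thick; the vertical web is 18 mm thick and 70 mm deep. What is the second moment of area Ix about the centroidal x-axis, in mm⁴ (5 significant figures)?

Split into non-overlapping primitives; take the origin at the lower-left of the bounding box.
Flange: 160 × 14, A = 2 240 mm², y = 77 mm, Ī = 36586.67 mm⁴.
Web: 18 × 70, A = 1 260 mm², y = 35 mm, Ī = 514 500 mm⁴.
Centroid: ȳ = ΣA·y / ΣA = 61.88 mm.
Transfer each piece to the centroidal x-axis using Ī + A·d² with d = y − 61.88:
  flange: d = 15.12 mm → contributes +548682.9 mm⁴
  web: d = -26.88 mm → contributes +1 424 893 mm⁴
Total I = 1 973 576 mm⁴.

Ix ≈ 1.9736 × 10⁶ mm⁴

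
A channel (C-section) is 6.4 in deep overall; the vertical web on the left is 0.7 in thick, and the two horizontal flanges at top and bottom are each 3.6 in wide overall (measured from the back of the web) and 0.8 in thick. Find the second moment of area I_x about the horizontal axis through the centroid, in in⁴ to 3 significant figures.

I_x ≈ 51.9 in⁴

Split into non-overlapping primitives; take the origin at the lower-left of the bounding box.
Web: 0.7 × 6.4, A = 4.48 in², y = 3.2 in, Ī = 15.292 in⁴.
Top flange (beyond web): 2.9 × 0.8, A = 2.32 in², y = 6 in, Ī = 0.12373 in⁴.
Bottom flange (beyond web): 2.9 × 0.8, A = 2.32 in², y = 0.4 in, Ī = 0.12373 in⁴.
By symmetry the centroid is at mid-height, ȳ = 3.2 in.
Transfer each piece to the horizontal axis through the centroid using Ī + A·d² with d = y − 3.2:
  web: d = 0 in → contributes +15.292 in⁴
  top flange (beyond web): d = 2.8 in → contributes +18.313 in⁴
  bottom flange (beyond web): d = -2.8 in → contributes +18.313 in⁴
Total I = 51.917 in⁴.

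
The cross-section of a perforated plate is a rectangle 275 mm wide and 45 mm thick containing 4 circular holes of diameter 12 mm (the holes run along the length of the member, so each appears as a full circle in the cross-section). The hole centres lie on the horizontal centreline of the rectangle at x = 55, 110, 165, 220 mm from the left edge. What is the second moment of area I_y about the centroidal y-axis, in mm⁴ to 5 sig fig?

I_y ≈ 7.6274 × 10⁷ mm⁴

Decompose the section into non-overlapping parts with the origin at the bottom-left of its bounding rectangle.
Plate: 275 × 45, A = 12 375 mm², x = 137.5 mm, Ī = 77 988 281 mm⁴.
Hole 1 (subtracted): ⌀12, A = 113.0973 mm², x = 55 mm, Ī = 1017.876 mm⁴.
Hole 2 (subtracted): ⌀12, A = 113.0973 mm², x = 110 mm, Ī = 1017.876 mm⁴.
Hole 3 (subtracted): ⌀12, A = 113.0973 mm², x = 165 mm, Ī = 1017.876 mm⁴.
Hole 4 (subtracted): ⌀12, A = 113.0973 mm², x = 220 mm, Ī = 1017.876 mm⁴.
By symmetry the centroid is at mid-width, x̄ = 137.5 mm.
Transfer each piece to the centroidal y-axis using Ī + A·d² with d = x − 137.5:
  plate: d = 0 mm → contributes +77 988 281 mm⁴
  hole 1: d = -82.5 mm → contributes −770786.6 mm⁴
  hole 2: d = -27.5 mm → contributes −86547.74 mm⁴
  hole 3: d = 27.5 mm → contributes −86547.74 mm⁴
  hole 4: d = 82.5 mm → contributes −770786.6 mm⁴
Total I = 76 273 613 mm⁴.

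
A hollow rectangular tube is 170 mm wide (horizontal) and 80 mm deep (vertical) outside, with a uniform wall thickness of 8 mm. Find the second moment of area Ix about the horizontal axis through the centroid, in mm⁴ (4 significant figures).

Ix ≈ 3.889 × 10⁶ mm⁴

Decompose the section into non-overlapping parts with the origin at the bottom-left of its bounding rectangle.
Outer rectangle: 170 × 80, A = 13 600 mm², y = 40 mm, Ī = 7 253 333 mm⁴.
Inner void (subtracted): 154 × 64, A = 9 856 mm², y = 40 mm, Ī = 3 364 181 mm⁴.
By symmetry the centroid is at mid-height, ȳ = 40 mm.
All pieces are centred on the horizontal axis through the centroid, so I = ΣĪ (holes subtracted) = 3 889 152 mm⁴.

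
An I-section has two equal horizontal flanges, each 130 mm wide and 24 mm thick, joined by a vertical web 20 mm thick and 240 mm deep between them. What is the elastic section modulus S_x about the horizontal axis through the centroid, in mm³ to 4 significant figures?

Split into non-overlapping primitives; take the origin at the lower-left of the bounding box.
Bottom flange: 130 × 24, A = 3 120 mm², y = 12 mm, Ī = 149 760 mm⁴.
Web: 20 × 240, A = 4 800 mm², y = 144 mm, Ī = 23 040 000 mm⁴.
Top flange: 130 × 24, A = 3 120 mm², y = 276 mm, Ī = 149 760 mm⁴.
By symmetry the centroid is at mid-height, ȳ = 144 mm.
Transfer each piece to the horizontal axis through the centroid using Ī + A·d² with d = y − 144:
  bottom flange: d = -132 mm → contributes +54 512 640 mm⁴
  web: d = 0 mm → contributes +23 040 000 mm⁴
  top flange: d = 132 mm → contributes +54 512 640 mm⁴
Total I = 132 065 280 mm⁴.
Extreme fibre distance c = 144 mm; S = I/c = 917 120 mm³.

S_x ≈ 9.171 × 10⁵ mm³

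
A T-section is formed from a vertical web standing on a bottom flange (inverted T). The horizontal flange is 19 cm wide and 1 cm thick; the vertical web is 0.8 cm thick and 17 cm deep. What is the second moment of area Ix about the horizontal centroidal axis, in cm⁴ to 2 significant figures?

Ix ≈ 970 cm⁴

Decompose the section into non-overlapping parts with the origin at the bottom-left of its bounding rectangle.
Flange: 19 × 1, A = 19 cm², y = 0.5 cm, Ī = 1.583 cm⁴.
Web: 0.8 × 17, A = 13.6 cm², y = 9.5 cm, Ī = 327.5 cm⁴.
Centroid: ȳ = ΣA·y / ΣA = 4.255 cm.
Transfer each piece to the horizontal centroidal axis using Ī + A·d² with d = y − 4.255:
  flange: d = -3.755 cm → contributes +269.4 cm⁴
  web: d = 5.245 cm → contributes +701.7 cm⁴
Total I = 971.2 cm⁴.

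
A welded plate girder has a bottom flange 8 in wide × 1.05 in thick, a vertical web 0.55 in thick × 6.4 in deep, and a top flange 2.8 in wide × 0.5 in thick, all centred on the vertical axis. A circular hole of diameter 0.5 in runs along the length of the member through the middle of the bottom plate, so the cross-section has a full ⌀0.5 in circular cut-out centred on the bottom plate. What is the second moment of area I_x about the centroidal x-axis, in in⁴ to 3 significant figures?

Split into non-overlapping primitives; take the origin at the lower-left of the bounding box.
Bottom plate: 8 × 1.05, A = 8.4 in², y = 0.525 in, Ī = 0.77175 in⁴.
Web plate: 0.55 × 6.4, A = 3.52 in², y = 4.25 in, Ī = 12.015 in⁴.
Top plate: 2.8 × 0.5, A = 1.4 in², y = 7.7 in, Ī = 0.029167 in⁴.
Hole (subtracted): ⌀0.5, A = 0.19635 in², y = 0.525 in, Ī = 0.003068 in⁴.
Centroid: ȳ = ΣA·y / ΣA = 2.2895 in.
Transfer each piece to the centroidal x-axis using Ī + A·d² with d = y − 2.2895:
  bottom plate: d = -1.7645 in → contributes +26.926 in⁴
  web plate: d = 1.9605 in → contributes +25.544 in⁴
  top plate: d = 5.4105 in → contributes +41.012 in⁴
  hole: d = -1.7645 in → contributes −0.61441 in⁴
Total I = 92.867 in⁴.

I_x ≈ 92.9 in⁴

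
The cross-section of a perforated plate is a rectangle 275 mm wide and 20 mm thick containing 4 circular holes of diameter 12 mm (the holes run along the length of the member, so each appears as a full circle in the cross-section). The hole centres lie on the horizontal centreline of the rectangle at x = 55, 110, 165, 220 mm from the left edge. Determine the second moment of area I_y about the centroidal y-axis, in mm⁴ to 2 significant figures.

I_y ≈ 3.3 × 10⁷ mm⁴

Treat the section as a set of non-overlapping primitives; coordinates are from the bounding-box lower-left.
Plate: 275 × 20, A = 5 500 mm², x = 137.5 mm, Ī = 34 661 458 mm⁴.
Hole 1 (subtracted): ⌀12, A = 113.1 mm², x = 55 mm, Ī = 1 018 mm⁴.
Hole 2 (subtracted): ⌀12, A = 113.1 mm², x = 110 mm, Ī = 1 018 mm⁴.
Hole 3 (subtracted): ⌀12, A = 113.1 mm², x = 165 mm, Ī = 1 018 mm⁴.
Hole 4 (subtracted): ⌀12, A = 113.1 mm², x = 220 mm, Ī = 1 018 mm⁴.
By symmetry the centroid is at mid-width, x̄ = 137.5 mm.
Transfer each piece to the centroidal y-axis using Ī + A·d² with d = x − 137.5:
  plate: d = 0 mm → contributes +34 661 458 mm⁴
  hole 1: d = -82.5 mm → contributes −770 787 mm⁴
  hole 2: d = -27.5 mm → contributes −86 548 mm⁴
  hole 3: d = 27.5 mm → contributes −86 548 mm⁴
  hole 4: d = 82.5 mm → contributes −770 787 mm⁴
Total I = 32 946 790 mm⁴.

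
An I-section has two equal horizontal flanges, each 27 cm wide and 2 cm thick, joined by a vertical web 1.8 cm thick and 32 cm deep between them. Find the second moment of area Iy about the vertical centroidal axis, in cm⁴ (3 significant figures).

Iy ≈ 6580 cm⁴

Break the section into simple shapes (no overlaps), measuring from the bottom-left corner of the bounding box.
Bottom flange: 27 × 2, A = 54 cm², x = 13.5 cm, Ī = 3280.5 cm⁴.
Web: 1.8 × 32, A = 57.6 cm², x = 13.5 cm, Ī = 15.552 cm⁴.
Top flange: 27 × 2, A = 54 cm², x = 13.5 cm, Ī = 3280.5 cm⁴.
By symmetry the centroid is at mid-width, x̄ = 13.5 cm.
All pieces are centred on the vertical centroidal axis, so I = ΣĪ = 6576.6 cm⁴.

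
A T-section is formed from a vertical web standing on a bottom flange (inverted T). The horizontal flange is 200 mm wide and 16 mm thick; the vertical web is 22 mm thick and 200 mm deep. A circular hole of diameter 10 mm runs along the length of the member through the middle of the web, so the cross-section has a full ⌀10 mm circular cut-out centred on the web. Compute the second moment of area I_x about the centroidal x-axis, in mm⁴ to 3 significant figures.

Break the section into simple shapes (no overlaps), measuring from the bottom-left corner of the bounding box.
Flange: 200 × 16, A = 3 200 mm², y = 8 mm, Ī = 68 267 mm⁴.
Web: 22 × 200, A = 4 400 mm², y = 116 mm, Ī = 14 666 667 mm⁴.
Hole (subtracted): ⌀10, A = 78.54 mm², y = 116 mm, Ī = 490.87 mm⁴.
Centroid: ȳ = ΣA·y / ΣA = 70.051 mm.
Transfer each piece to the centroidal x-axis using Ī + A·d² with d = y − 70.051:
  flange: d = -62.051 mm → contributes +12 389 500 mm⁴
  web: d = 45.949 mm → contributes +23 956 241 mm⁴
  hole: d = 45.949 mm → contributes −166 309 mm⁴
Total I = 36 179 432 mm⁴.

I_x ≈ 3.62 × 10⁷ mm⁴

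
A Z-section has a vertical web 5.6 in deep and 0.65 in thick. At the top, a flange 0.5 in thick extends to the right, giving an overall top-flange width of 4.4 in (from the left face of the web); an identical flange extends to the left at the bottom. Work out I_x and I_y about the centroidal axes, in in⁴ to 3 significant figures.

Break the section into simple shapes (no overlaps), measuring from the bottom-left corner of the bounding box.
Web: 0.65 × 5.6, A = 3.64 in², y = 2.8 in, Ī = 9.5125 in⁴.
Top flange (beyond web): 3.75 × 0.5, A = 1.875 in², y = 5.35 in, Ī = 0.039063 in⁴.
Bottom flange (beyond web): 3.75 × 0.5, A = 1.875 in², y = 0.25 in, Ī = 0.039063 in⁴.
Centroid: ȳ = ΣA·y / ΣA = 2.8 in.
Transfer each piece to the centroidal x-axis using Ī + A·d² with d = y − 2.8:
  web: d = 0 in → contributes +9.5125 in⁴
  top flange (beyond web): d = 2.55 in → contributes +12.231 in⁴
  bottom flange (beyond web): d = -2.55 in → contributes +12.231 in⁴
Total I = 33.975 in⁴.
For the y-axis: x̄ = 4.075 in.
Repeating about the centroidal y-axis gives I_y = 22.673 in⁴.

I_x ≈ 34.0 in⁴, I_y ≈ 22.7 in⁴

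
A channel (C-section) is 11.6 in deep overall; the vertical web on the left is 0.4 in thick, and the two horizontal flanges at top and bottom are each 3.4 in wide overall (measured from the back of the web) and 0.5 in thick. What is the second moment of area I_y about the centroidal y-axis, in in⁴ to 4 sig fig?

I_y ≈ 7.577 in⁴

Split into non-overlapping primitives; take the origin at the lower-left of the bounding box.
Web: 0.4 × 11.6, A = 4.64 in², x = 0.2 in, Ī = 0.0618667 in⁴.
Top flange (beyond web): 3 × 0.5, A = 1.5 in², x = 1.9 in, Ī = 1.125 in⁴.
Bottom flange (beyond web): 3 × 0.5, A = 1.5 in², x = 1.9 in, Ī = 1.125 in⁴.
Centroid: x̄ = ΣA·x / ΣA = 0.867539 in.
Transfer each piece to the centroidal y-axis using Ī + A·d² with d = x − 0.867539:
  web: d = -0.667539 in → contributes +2.12949 in⁴
  top flange (beyond web): d = 1.03246 in → contributes +2.72396 in⁴
  bottom flange (beyond web): d = 1.03246 in → contributes +2.72396 in⁴
Total I = 7.57742 in⁴.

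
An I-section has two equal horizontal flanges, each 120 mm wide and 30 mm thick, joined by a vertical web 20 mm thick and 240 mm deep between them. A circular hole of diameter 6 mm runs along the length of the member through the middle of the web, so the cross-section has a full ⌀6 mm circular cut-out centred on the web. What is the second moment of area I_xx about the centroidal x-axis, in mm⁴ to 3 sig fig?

Decompose the section into non-overlapping parts with the origin at the bottom-left of its bounding rectangle.
Bottom flange: 120 × 30, A = 3 600 mm², y = 15 mm, Ī = 270 000 mm⁴.
Web: 20 × 240, A = 4 800 mm², y = 150 mm, Ī = 23 040 000 mm⁴.
Top flange: 120 × 30, A = 3 600 mm², y = 285 mm, Ī = 270 000 mm⁴.
Hole (subtracted): ⌀6, A = 28.274 mm², y = 150 mm, Ī = 63.617 mm⁴.
By symmetry the centroid is at mid-height, ȳ = 150 mm.
Transfer each piece to the centroidal x-axis using Ī + A·d² with d = y − 150:
  bottom flange: d = -135 mm → contributes +65 880 000 mm⁴
  web: d = 0 mm → contributes +23 040 000 mm⁴
  top flange: d = 135 mm → contributes +65 880 000 mm⁴
  hole: d = 0 mm → contributes −63.617 mm⁴
Total I = 154 799 936 mm⁴.

I_xx ≈ 1.55 × 10⁸ mm⁴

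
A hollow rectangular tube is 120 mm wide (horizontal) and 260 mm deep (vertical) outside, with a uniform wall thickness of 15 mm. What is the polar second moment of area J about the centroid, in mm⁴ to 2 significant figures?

J ≈ 1.1 × 10⁸ mm⁴

Decompose the section into non-overlapping parts with the origin at the bottom-left of its bounding rectangle.
Outer rectangle: 120 × 260, A = 31 200 mm², y = 130 mm, Ī = 175 760 000 mm⁴.
Inner void (subtracted): 90 × 230, A = 20 700 mm², y = 130 mm, Ī = 91 252 500 mm⁴.
By symmetry the centroid is at mid-height, ȳ = 130 mm.
All pieces are centred on the centroidal x-axis, so I = ΣĪ (holes subtracted) = 84 507 500 mm⁴.
Repeating about the centroidal y-axis gives I_y = 23 467 500 mm⁴.
Polar second moment: J = I_x + I_y = 107 975 000 mm⁴.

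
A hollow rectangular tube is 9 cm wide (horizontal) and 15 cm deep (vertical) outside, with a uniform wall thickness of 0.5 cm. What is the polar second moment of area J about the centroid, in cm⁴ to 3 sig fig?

J ≈ 1020 cm⁴

Decompose the section into non-overlapping parts with the origin at the bottom-left of its bounding rectangle.
Outer rectangle: 9 × 15, A = 135 cm², y = 7.5 cm, Ī = 2531.3 cm⁴.
Inner void (subtracted): 8 × 14, A = 112 cm², y = 7.5 cm, Ī = 1829.3 cm⁴.
By symmetry the centroid is at mid-height, ȳ = 7.5 cm.
All pieces are centred on the centroidal x-axis, so I = ΣĪ (holes subtracted) = 701.92 cm⁴.
Repeating about the centroidal y-axis gives I_y = 313.92 cm⁴.
Polar second moment: J = I_x + I_y = 1015.8 cm⁴.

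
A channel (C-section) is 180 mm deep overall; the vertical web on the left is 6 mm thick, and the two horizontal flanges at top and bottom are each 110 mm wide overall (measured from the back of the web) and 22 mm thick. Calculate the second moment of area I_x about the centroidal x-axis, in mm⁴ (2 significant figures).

I_x ≈ 3.2 × 10⁷ mm⁴

Treat the section as a set of non-overlapping primitives; coordinates are from the bounding-box lower-left.
Web: 6 × 180, A = 1 080 mm², y = 90 mm, Ī = 2 916 000 mm⁴.
Top flange (beyond web): 104 × 22, A = 2 288 mm², y = 169 mm, Ī = 92 283 mm⁴.
Bottom flange (beyond web): 104 × 22, A = 2 288 mm², y = 11 mm, Ī = 92 283 mm⁴.
By symmetry the centroid is at mid-height, ȳ = 90 mm.
Transfer each piece to the centroidal x-axis using Ī + A·d² with d = y − 90:
  web: d = 0 mm → contributes +2 916 000 mm⁴
  top flange (beyond web): d = 79 mm → contributes +14 371 691 mm⁴
  bottom flange (beyond web): d = -79 mm → contributes +14 371 691 mm⁴
Total I = 31 659 381 mm⁴.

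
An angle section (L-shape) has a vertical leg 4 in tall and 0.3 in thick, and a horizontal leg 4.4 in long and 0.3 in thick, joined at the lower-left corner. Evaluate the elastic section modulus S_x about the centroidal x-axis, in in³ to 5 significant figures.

Split into non-overlapping primitives; take the origin at the lower-left of the bounding box.
Vertical leg: 0.3 × 4, A = 1.2 in², y = 2 in, Ī = 1.6 in⁴.
Horizontal leg (remainder): 4.1 × 0.3, A = 1.23 in², y = 0.15 in, Ī = 0.009225 in⁴.
Centroid: ȳ = ΣA·y / ΣA = 1.06358 in.
Transfer each piece to the centroidal x-axis using Ī + A·d² with d = y − 1.06358:
  vertical leg: d = 0.9364198 in → contributes +2.652258 in⁴
  horizontal leg (remainder): d = -0.9135802 in → contributes +1.035819 in⁴
Total I = 3.688077 in⁴.
Extreme fibre distance c = 2.93642 in; S = I/c = 1.255977 in³.

S_x ≈ 1.2560 in³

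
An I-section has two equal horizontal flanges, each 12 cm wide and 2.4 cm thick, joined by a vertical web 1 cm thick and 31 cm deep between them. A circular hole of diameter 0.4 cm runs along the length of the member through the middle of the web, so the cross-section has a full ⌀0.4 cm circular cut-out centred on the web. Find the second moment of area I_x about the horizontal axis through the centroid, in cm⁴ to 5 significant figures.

I_x ≈ 1.8574 × 10⁴ cm⁴

Split into non-overlapping primitives; take the origin at the lower-left of the bounding box.
Bottom flange: 12 × 2.4, A = 28.8 cm², y = 1.2 cm, Ī = 13.824 cm⁴.
Web: 1 × 31, A = 31 cm², y = 17.9 cm, Ī = 2482.583 cm⁴.
Top flange: 12 × 2.4, A = 28.8 cm², y = 34.6 cm, Ī = 13.824 cm⁴.
Hole (subtracted): ⌀0.4, A = 0.1256637 cm², y = 17.9 cm, Ī = 0.001256637 cm⁴.
By symmetry the centroid is at mid-height, ȳ = 17.9 cm.
Transfer each piece to the horizontal axis through the centroid using Ī + A·d² with d = y − 17.9:
  bottom flange: d = -16.7 cm → contributes +8045.856 cm⁴
  web: d = 0 cm → contributes +2482.583 cm⁴
  top flange: d = 16.7 cm → contributes +8045.856 cm⁴
  hole: d = 0 cm → contributes −0.001256637 cm⁴
Total I = 18574.29 cm⁴.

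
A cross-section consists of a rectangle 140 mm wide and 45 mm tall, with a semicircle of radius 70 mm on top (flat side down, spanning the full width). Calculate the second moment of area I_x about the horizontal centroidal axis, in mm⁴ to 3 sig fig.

Treat the section as a set of non-overlapping primitives; coordinates are from the bounding-box lower-left.
Rectangular body: 140 × 45, A = 6 300 mm², y = 22.5 mm, Ī = 1 063 125 mm⁴.
Semicircular cap: semicircle r = 70, A = 7696.9 mm², y = 74.709 mm, Ī = 2 635 265 mm⁴.
Centroid: ȳ = ΣA·y / ΣA = 51.21 mm.
Transfer each piece to the horizontal centroidal axis using Ī + A·d² with d = y − 51.21:
  rectangular body: d = -28.71 mm → contributes +6 255 883 mm⁴
  semicircular cap: d = 23.499 mm → contributes +6 885 595 mm⁴
Total I = 13 141 478 mm⁴.

I_x ≈ 1.31 × 10⁷ mm⁴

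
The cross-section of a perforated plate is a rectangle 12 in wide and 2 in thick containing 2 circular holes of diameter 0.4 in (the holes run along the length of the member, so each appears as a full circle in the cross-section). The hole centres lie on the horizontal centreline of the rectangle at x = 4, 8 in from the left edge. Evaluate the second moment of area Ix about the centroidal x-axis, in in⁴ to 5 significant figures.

Treat the section as a set of non-overlapping primitives; coordinates are from the bounding-box lower-left.
Plate: 12 × 2, A = 24 in², y = 1 in, Ī = 8 in⁴.
Hole 1 (subtracted): ⌀0.4, A = 0.1256637 in², y = 1 in, Ī = 0.001256637 in⁴.
Hole 2 (subtracted): ⌀0.4, A = 0.1256637 in², y = 1 in, Ī = 0.001256637 in⁴.
By symmetry the centroid is at mid-height, ȳ = 1 in.
All pieces are centred on the centroidal x-axis, so I = ΣĪ (holes subtracted) = 7.997487 in⁴.

Ix ≈ 7.9975 in⁴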